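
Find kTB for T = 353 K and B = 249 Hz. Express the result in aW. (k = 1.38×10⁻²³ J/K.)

1.21 aW

P_n = kTB = 1.38×10⁻²³ × 353 × 2.49×10² = 1.21×10⁻¹⁸ W = 1.21 aW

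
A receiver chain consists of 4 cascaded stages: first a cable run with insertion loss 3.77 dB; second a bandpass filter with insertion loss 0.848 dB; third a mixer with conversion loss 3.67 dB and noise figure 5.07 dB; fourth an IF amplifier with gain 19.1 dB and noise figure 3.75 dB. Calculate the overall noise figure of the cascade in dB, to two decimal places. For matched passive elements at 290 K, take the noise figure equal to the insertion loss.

12.68 dB

Convert to linear (a loss of L dB is a gain of −L dB): F_i = 10^(NF_i/10), G_i = 10^(G_i,dB/10)
  Stage 1: F_1 = 10^(3.77/10) = 2.382, G_1 = 10^(−3.77/10) = 0.4198
  Stage 2: F_2 = 10^(0.848/10) = 1.216, G_2 = 10^(−0.848/10) = 0.8226
  Stage 3: F_3 = 10^(5.07/10) = 3.214, G_3 = 10^(−3.67/10) = 0.4295
  Stage 4: F_4 = 10^(3.75/10) = 2.371, G_4 = 10^(19.1/10) = 81.28
Friis cascade:
  F = 2.382 + (1.216 − 1)/0.4198 + (3.214 − 1)/0.3453 + (2.371 − 1)/0.1483 = 18.55
NF = 10 log₁₀(18.55) = 12.68 dB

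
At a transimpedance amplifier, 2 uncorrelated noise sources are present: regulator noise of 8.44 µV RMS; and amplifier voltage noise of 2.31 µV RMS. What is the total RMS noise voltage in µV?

Uncorrelated sources add in power (mean-square): V_tot = √(ΣV_i²)
V_tot = √[(8.44×10⁻⁶)² + (2.31×10⁻⁶)²] = 8.75×10⁻⁶ V = 8.75 µV

8.75 µV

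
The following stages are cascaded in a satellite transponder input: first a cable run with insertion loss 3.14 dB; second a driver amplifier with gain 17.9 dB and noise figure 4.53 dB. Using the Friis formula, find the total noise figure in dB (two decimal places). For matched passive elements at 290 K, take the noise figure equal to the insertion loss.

7.67 dB

Convert to linear (a loss of L dB is a gain of −L dB): F_i = 10^(NF_i/10), G_i = 10^(G_i,dB/10)
  Stage 1: F_1 = 10^(3.14/10) = 2.061, G_1 = 10^(−3.14/10) = 0.4853
  Stage 2: F_2 = 10^(4.53/10) = 2.838, G_2 = 10^(17.9/10) = 61.66
Friis cascade:
  F = 2.061 + (2.838 − 1)/0.4853 = 5.848
NF = 10 log₁₀(5.848) = 7.67 dB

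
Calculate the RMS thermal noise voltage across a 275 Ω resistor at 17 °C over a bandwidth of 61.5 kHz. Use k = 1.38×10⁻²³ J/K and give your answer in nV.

T = 17 °C + 273.15 = 290.15 K
V_n = √(4kTRB)
4kTRB = 4 × 1.38×10⁻²³ × 290.15 × 2.75×10² × 6.15×10⁴ = 2.71×10⁻¹³ V²
V_n = √(2.71×10⁻¹³) = 5.20×10⁻⁷ V = 520 nV

520 nV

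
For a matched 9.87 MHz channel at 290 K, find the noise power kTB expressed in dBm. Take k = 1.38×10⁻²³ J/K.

−104.0 dBm

P_n = kTB = 1.38×10⁻²³ × 290 × 9.87×10⁶ = 3.95×10⁻¹⁴ W
In dBm: 10 log₁₀(3.95×10⁻¹⁴ / 10⁻³) = −104.0 dBm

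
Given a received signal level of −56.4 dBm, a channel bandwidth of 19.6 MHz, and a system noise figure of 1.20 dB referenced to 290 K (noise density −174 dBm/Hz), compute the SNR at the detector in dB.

Noise floor: N = −174 + 10 log₁₀(B) + NF
10 log₁₀(1.96×10⁷) = 72.92 dB
N = −174 + 72.92 + 1.20 = −99.88 dBm
SNR = P_sig − N = −56.4 − (−99.88) = 43.48 dB → 43.5 dB

43.5 dB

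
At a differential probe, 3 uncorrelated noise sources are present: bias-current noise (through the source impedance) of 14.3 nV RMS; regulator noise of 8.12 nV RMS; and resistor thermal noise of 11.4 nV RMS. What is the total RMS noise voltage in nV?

Uncorrelated sources add in power (mean-square): V_tot = √(ΣV_i²)
V_tot = √[(1.43×10⁻⁸)² + (8.12×10⁻⁹)² + (1.14×10⁻⁸)²] = 2.00×10⁻⁸ V = 20.0 nV

20.0 nV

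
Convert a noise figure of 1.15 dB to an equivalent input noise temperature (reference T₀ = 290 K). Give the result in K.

87.9 K

F = 10^(1.15/10) = 1.30317
T_e = (F − 1)·T₀ = (1.30317 − 1) × 290 = 87.9 K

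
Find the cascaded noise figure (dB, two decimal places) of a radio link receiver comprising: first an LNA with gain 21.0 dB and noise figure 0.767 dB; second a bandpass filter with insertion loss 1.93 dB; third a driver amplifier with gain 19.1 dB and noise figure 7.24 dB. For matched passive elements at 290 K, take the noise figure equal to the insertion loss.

Convert to linear (a loss of L dB is a gain of −L dB): F_i = 10^(NF_i/10), G_i = 10^(G_i,dB/10)
  Stage 1: F_1 = 10^(0.767/10) = 1.193, G_1 = 10^(21.0/10) = 125.9
  Stage 2: F_2 = 10^(1.93/10) = 1.560, G_2 = 10^(−1.93/10) = 0.6412
  Stage 3: F_3 = 10^(7.24/10) = 5.297, G_3 = 10^(19.1/10) = 81.28
Friis cascade:
  F = 1.193 + (1.560 − 1)/125.9 + (5.297 − 1)/80.72 = 1.251
NF = 10 log₁₀(1.251) = 0.97 dB

0.97 dB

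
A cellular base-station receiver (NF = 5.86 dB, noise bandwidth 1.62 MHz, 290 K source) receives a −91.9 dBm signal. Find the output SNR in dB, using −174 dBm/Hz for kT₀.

Noise floor: N = −174 + 10 log₁₀(B) + NF
10 log₁₀(1.62×10⁶) = 62.1 dB
N = −174 + 62.1 + 5.86 = −106.04 dBm
SNR = P_sig − N = −91.9 − (−106.04) = 14.14 dB → 14.1 dB

14.1 dB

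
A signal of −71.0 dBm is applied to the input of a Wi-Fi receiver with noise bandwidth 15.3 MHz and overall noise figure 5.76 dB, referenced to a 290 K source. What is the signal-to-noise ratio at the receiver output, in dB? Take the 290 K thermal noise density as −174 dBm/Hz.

Noise floor: N = −174 + 10 log₁₀(B) + NF
10 log₁₀(1.53×10⁷) = 71.85 dB
N = −174 + 71.85 + 5.76 = −96.39 dBm
SNR = P_sig − N = −71.0 − (−96.39) = 25.39 dB → 25.4 dB

25.4 dB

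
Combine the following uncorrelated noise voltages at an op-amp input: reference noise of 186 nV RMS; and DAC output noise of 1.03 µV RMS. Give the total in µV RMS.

1.05 µV

Uncorrelated sources add in power (mean-square): V_tot = √(ΣV_i²)
V_tot = √[(1.86×10⁻⁷)² + (1.03×10⁻⁶)²] = 1.05×10⁻⁶ V = 1.05 µV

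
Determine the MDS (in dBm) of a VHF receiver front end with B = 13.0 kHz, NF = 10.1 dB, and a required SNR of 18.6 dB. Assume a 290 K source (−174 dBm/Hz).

Sensitivity = −174 + 10 log₁₀(B) + NF + SNR_min
= −174 + 41.14 + 10.1 + 18.6
= −104.16 dBm → −104.2 dBm

−104.2 dBm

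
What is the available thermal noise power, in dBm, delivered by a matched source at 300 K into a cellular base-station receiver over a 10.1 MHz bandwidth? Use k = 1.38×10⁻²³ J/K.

−103.8 dBm

P_n = kTB = 1.38×10⁻²³ × 300 × 1.01×10⁷ = 4.18×10⁻¹⁴ W
In dBm: 10 log₁₀(4.18×10⁻¹⁴ / 10⁻³) = −103.8 dBm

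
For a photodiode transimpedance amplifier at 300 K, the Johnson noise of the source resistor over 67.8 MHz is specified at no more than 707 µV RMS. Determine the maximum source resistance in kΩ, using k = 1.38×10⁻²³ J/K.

Johnson–Nyquist: V_n = √(4kTRB) ⇒ R = V_n² / (4kTB)
4kTB = 4 × 1.38×10⁻²³ × 300 × 6.78×10⁷ = 1.12×10⁻¹²
R = (7.07×10⁻⁴)² / 1.12×10⁻¹² = 4.45×10⁵ Ω = 445 kΩ

445 kΩ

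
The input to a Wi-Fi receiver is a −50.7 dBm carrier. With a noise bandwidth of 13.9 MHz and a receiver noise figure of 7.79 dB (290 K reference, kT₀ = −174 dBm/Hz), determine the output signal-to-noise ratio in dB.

Noise floor: N = −174 + 10 log₁₀(B) + NF
10 log₁₀(1.39×10⁷) = 71.43 dB
N = −174 + 71.43 + 7.79 = −94.78 dBm
SNR = P_sig − N = −50.7 − (−94.78) = 44.08 dB → 44.1 dB

44.1 dB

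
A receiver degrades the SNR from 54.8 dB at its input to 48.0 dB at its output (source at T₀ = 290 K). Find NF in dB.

6.8 dB

NF (dB) = SNR_in(dB) − SNR_out(dB) when the source is at T₀
NF = 54.8 − 48.0 = 6.8 dB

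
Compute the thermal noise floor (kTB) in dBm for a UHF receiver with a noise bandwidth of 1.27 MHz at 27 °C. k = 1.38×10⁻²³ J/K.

T = 27 °C + 273.15 = 300.15 K
P_n = kTB = 1.38×10⁻²³ × 300.15 × 1.27×10⁶ = 5.26×10⁻¹⁵ W
In dBm: 10 log₁₀(5.26×10⁻¹⁵ / 10⁻³) = −112.8 dBm

−112.8 dBm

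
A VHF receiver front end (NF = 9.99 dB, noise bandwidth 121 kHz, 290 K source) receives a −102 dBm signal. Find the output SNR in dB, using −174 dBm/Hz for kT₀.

Noise floor: N = −174 + 10 log₁₀(B) + NF
10 log₁₀(1.21×10⁵) = 50.83 dB
N = −174 + 50.83 + 9.99 = −113.18 dBm
SNR = P_sig − N = −102 − (−113.18) = 11.18 dB → 11.2 dB

11.2 dB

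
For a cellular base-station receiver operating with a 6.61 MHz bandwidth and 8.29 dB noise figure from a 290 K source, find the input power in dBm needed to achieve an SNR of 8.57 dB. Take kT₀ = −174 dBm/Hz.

−88.9 dBm

Sensitivity = −174 + 10 log₁₀(B) + NF + SNR_min
= −174 + 68.2 + 8.29 + 8.57
= −88.94 dBm → −88.9 dBm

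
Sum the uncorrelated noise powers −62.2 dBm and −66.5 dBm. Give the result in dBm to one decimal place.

−60.8 dBm

Convert to linear, add, convert back:
P₁ = 6.03×10⁻¹⁰ W, P₂ = 2.24×10⁻¹⁰ W
P_tot = 8.26×10⁻¹⁰ W → 10 log₁₀(P_tot / 10⁻³) = −60.8 dBm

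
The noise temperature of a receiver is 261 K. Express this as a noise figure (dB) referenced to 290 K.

2.79 dB

F = 1 + T_e/T₀ = 1 + 261/290 = 1.9
NF = 10 log₁₀(1.9) = 2.79 dB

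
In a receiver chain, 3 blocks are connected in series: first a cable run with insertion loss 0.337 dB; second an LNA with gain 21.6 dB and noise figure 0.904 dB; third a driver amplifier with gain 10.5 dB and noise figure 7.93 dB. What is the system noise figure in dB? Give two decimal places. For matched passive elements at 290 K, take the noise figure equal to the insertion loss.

1.37 dB

Convert to linear (a loss of L dB is a gain of −L dB): F_i = 10^(NF_i/10), G_i = 10^(G_i,dB/10)
  Stage 1: F_1 = 10^(0.337/10) = 1.081, G_1 = 10^(−0.337/10) = 0.9253
  Stage 2: F_2 = 10^(0.904/10) = 1.231, G_2 = 10^(21.6/10) = 144.5
  Stage 3: F_3 = 10^(7.93/10) = 6.209, G_3 = 10^(10.5/10) = 11.22
Friis cascade:
  F = 1.081 + (1.231 − 1)/0.9253 + (6.209 − 1)/133.8 = 1.370
NF = 10 log₁₀(1.370) = 1.37 dB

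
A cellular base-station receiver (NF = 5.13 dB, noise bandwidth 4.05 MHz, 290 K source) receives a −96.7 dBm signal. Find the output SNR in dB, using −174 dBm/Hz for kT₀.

Noise floor: N = −174 + 10 log₁₀(B) + NF
10 log₁₀(4.05×10⁶) = 66.07 dB
N = −174 + 66.07 + 5.13 = −102.80 dBm
SNR = P_sig − N = −96.7 − (−102.80) = 6.10 dB → 6.1 dB

6.1 dB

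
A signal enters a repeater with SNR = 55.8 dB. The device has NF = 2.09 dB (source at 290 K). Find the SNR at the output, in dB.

By definition F = SNR_in/SNR_out, so in dB: SNR_out = SNR_in − NF
SNR_out = 55.8 − 2.09 = 53.71 dB

53.71 dB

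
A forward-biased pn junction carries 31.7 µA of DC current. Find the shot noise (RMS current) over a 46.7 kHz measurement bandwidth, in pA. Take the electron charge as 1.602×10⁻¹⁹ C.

I_n = √(2qI·B)
2qI·B = 2 × 1.602×10⁻¹⁹ × 3.17×10⁻⁵ × 4.67×10⁴ = 4.74×10⁻¹⁹ A²
I_n = √(4.74×10⁻¹⁹) = 6.89×10⁻¹⁰ A = 689 pA

689 pA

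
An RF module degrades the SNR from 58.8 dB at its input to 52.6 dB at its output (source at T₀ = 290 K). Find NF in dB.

6.2 dB

NF (dB) = SNR_in(dB) − SNR_out(dB) when the source is at T₀
NF = 58.8 − 52.6 = 6.2 dB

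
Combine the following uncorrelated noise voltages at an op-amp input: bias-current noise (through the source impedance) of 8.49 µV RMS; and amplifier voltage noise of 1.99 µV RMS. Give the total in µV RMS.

Uncorrelated sources add in power (mean-square): V_tot = √(ΣV_i²)
V_tot = √[(8.49×10⁻⁶)² + (1.99×10⁻⁶)²] = 8.72×10⁻⁶ V = 8.72 µV

8.72 µV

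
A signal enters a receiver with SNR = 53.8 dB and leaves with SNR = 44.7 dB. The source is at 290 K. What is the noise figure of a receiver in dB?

9.1 dB

NF (dB) = SNR_in(dB) − SNR_out(dB) when the source is at T₀
NF = 53.8 − 44.7 = 9.1 dB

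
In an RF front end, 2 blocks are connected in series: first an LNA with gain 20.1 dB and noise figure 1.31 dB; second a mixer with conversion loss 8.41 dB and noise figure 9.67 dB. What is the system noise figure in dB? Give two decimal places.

1.56 dB

Convert to linear (a loss of L dB is a gain of −L dB): F_i = 10^(NF_i/10), G_i = 10^(G_i,dB/10)
  Stage 1: F_1 = 10^(1.31/10) = 1.352, G_1 = 10^(20.1/10) = 102.3
  Stage 2: F_2 = 10^(9.67/10) = 9.268, G_2 = 10^(−8.41/10) = 0.1442
Friis cascade:
  F = 1.352 + (9.268 − 1)/102.3 = 1.433
NF = 10 log₁₀(1.433) = 1.56 dB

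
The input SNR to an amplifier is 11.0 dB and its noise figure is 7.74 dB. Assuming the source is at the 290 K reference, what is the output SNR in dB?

3.26 dB

By definition F = SNR_in/SNR_out, so in dB: SNR_out = SNR_in − NF
SNR_out = 11.0 − 7.74 = 3.26 dB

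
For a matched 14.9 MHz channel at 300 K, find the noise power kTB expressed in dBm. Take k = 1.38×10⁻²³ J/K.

P_n = kTB = 1.38×10⁻²³ × 300 × 1.49×10⁷ = 6.17×10⁻¹⁴ W
In dBm: 10 log₁₀(6.17×10⁻¹⁴ / 10⁻³) = −102.1 dBm

−102.1 dBm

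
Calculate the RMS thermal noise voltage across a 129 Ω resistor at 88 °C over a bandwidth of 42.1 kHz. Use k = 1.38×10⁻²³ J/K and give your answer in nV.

T = 88 °C + 273.15 = 361.15 K
V_n = √(4kTRB)
4kTRB = 4 × 1.38×10⁻²³ × 361.15 × 1.29×10² × 4.21×10⁴ = 1.08×10⁻¹³ V²
V_n = √(1.08×10⁻¹³) = 3.29×10⁻⁷ V = 329 nV

329 nV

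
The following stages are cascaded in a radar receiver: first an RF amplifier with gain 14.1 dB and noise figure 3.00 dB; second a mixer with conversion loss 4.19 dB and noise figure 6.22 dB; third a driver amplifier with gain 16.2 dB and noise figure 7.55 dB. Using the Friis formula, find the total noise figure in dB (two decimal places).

4.15 dB

Convert to linear (a loss of L dB is a gain of −L dB): F_i = 10^(NF_i/10), G_i = 10^(G_i,dB/10)
  Stage 1: F_1 = 10^(3.00/10) = 1.995, G_1 = 10^(14.1/10) = 25.70
  Stage 2: F_2 = 10^(6.22/10) = 4.188, G_2 = 10^(−4.19/10) = 0.3811
  Stage 3: F_3 = 10^(7.55/10) = 5.689, G_3 = 10^(16.2/10) = 41.69
Friis cascade:
  F = 1.995 + (4.188 − 1)/25.70 + (5.689 − 1)/9.795 = 2.598
NF = 10 log₁₀(2.598) = 4.15 dB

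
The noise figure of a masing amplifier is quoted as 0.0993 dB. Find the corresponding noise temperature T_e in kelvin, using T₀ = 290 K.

6.71 K

F = 10^(0.0993/10) = 1.02313
T_e = (F − 1)·T₀ = (1.02313 − 1) × 290 = 6.71 K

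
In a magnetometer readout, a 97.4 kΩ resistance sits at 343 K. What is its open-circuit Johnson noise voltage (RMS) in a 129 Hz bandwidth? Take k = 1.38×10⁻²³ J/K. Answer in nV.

488 nV

V_n = √(4kTRB)
4kTRB = 4 × 1.38×10⁻²³ × 343 × 9.74×10⁴ × 1.29×10² = 2.38×10⁻¹³ V²
V_n = √(2.38×10⁻¹³) = 4.88×10⁻⁷ V = 488 nV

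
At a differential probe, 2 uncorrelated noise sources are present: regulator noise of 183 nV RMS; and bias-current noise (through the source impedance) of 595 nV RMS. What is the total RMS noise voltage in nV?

Uncorrelated sources add in power (mean-square): V_tot = √(ΣV_i²)
V_tot = √[(1.83×10⁻⁷)² + (5.95×10⁻⁷)²] = 6.23×10⁻⁷ V = 623 nV

623 nV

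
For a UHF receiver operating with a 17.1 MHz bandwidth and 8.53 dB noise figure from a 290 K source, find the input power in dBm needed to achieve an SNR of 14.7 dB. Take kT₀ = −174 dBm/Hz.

−78.4 dBm

Sensitivity = −174 + 10 log₁₀(B) + NF + SNR_min
= −174 + 72.33 + 8.53 + 14.7
= −78.44 dBm → −78.4 dBm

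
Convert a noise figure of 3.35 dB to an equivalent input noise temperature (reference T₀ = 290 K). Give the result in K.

F = 10^(3.35/10) = 2.16272
T_e = (F − 1)·T₀ = (2.16272 − 1) × 290 = 337 K

337 K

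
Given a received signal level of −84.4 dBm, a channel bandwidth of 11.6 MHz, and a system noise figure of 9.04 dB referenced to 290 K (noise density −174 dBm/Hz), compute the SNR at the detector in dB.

Noise floor: N = −174 + 10 log₁₀(B) + NF
10 log₁₀(1.16×10⁷) = 70.64 dB
N = −174 + 70.64 + 9.04 = −94.32 dBm
SNR = P_sig − N = −84.4 − (−94.32) = 9.92 dB → 9.9 dB

9.9 dB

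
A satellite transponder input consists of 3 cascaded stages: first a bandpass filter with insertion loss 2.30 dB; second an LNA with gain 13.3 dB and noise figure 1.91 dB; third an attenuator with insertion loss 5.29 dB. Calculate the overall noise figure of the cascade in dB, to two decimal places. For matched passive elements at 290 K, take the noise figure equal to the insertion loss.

Convert to linear (a loss of L dB is a gain of −L dB): F_i = 10^(NF_i/10), G_i = 10^(G_i,dB/10)
  Stage 1: F_1 = 10^(2.30/10) = 1.698, G_1 = 10^(−2.30/10) = 0.5888
  Stage 2: F_2 = 10^(1.91/10) = 1.552, G_2 = 10^(13.3/10) = 21.38
  Stage 3: F_3 = 10^(5.29/10) = 3.381, G_3 = 10^(−5.29/10) = 0.2958
Friis cascade:
  F = 1.698 + (1.552 − 1)/0.5888 + (3.381 − 1)/12.59 = 2.825
NF = 10 log₁₀(2.825) = 4.51 dB

4.51 dB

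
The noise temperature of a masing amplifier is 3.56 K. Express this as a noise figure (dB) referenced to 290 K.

0.053 dB

F = 1 + T_e/T₀ = 1 + 3.56/290 = 1.01228
NF = 10 log₁₀(1.01228) = 0.053 dB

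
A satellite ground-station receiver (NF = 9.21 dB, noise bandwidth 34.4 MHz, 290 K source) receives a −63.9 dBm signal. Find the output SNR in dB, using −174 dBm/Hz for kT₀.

Noise floor: N = −174 + 10 log₁₀(B) + NF
10 log₁₀(3.44×10⁷) = 75.37 dB
N = −174 + 75.37 + 9.21 = −89.42 dBm
SNR = P_sig − N = −63.9 − (−89.42) = 25.52 dB → 25.5 dB

25.5 dB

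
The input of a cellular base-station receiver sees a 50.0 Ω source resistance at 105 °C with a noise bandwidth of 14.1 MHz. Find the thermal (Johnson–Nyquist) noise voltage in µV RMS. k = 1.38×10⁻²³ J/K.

T = 105 °C + 273.15 = 378.15 K
V_n = √(4kTRB)
4kTRB = 4 × 1.38×10⁻²³ × 378.15 × 5.00×10¹ × 1.41×10⁷ = 1.47×10⁻¹¹ V²
V_n = √(1.47×10⁻¹¹) = 3.84×10⁻⁶ V = 3.84 µV

3.84 µV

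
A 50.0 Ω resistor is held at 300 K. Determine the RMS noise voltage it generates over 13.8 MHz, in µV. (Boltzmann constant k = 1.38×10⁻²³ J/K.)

V_n = √(4kTRB)
4kTRB = 4 × 1.38×10⁻²³ × 300 × 5.00×10¹ × 1.38×10⁷ = 1.14×10⁻¹¹ V²
V_n = √(1.14×10⁻¹¹) = 3.38×10⁻⁶ V = 3.38 µV

3.38 µV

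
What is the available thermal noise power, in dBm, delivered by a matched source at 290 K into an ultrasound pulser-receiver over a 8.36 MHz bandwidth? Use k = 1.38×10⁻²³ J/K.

P_n = kTB = 1.38×10⁻²³ × 290 × 8.36×10⁶ = 3.35×10⁻¹⁴ W
In dBm: 10 log₁₀(3.35×10⁻¹⁴ / 10⁻³) = −104.8 dBm

−104.8 dBm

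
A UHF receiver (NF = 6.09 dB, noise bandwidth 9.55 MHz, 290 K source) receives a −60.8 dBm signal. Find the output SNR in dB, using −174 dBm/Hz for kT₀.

37.3 dB

Noise floor: N = −174 + 10 log₁₀(B) + NF
10 log₁₀(9.55×10⁶) = 69.8 dB
N = −174 + 69.8 + 6.09 = −98.11 dBm
SNR = P_sig − N = −60.8 − (−98.11) = 37.31 dB → 37.3 dB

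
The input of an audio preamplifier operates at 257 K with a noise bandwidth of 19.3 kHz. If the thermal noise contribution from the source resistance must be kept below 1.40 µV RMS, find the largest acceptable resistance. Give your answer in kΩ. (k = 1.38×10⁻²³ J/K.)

Johnson–Nyquist: V_n = √(4kTRB) ⇒ R = V_n² / (4kTB)
4kTB = 4 × 1.38×10⁻²³ × 257 × 1.93×10⁴ = 2.74×10⁻¹⁶
R = (1.40×10⁻⁶)² / 2.74×10⁻¹⁶ = 7.16×10³ Ω = 7.16 kΩ

7.16 kΩ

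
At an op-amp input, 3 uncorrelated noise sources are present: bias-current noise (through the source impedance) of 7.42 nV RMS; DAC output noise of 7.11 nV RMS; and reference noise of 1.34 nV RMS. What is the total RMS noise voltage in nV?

Uncorrelated sources add in power (mean-square): V_tot = √(ΣV_i²)
V_tot = √[(7.42×10⁻⁹)² + (7.11×10⁻⁹)² + (1.34×10⁻⁹)²] = 1.04×10⁻⁸ V = 10.4 nV

10.4 nV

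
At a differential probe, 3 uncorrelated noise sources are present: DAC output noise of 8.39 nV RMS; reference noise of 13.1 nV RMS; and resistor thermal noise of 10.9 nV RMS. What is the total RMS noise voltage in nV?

19.0 nV

Uncorrelated sources add in power (mean-square): V_tot = √(ΣV_i²)
V_tot = √[(8.39×10⁻⁹)² + (1.31×10⁻⁸)² + (1.09×10⁻⁸)²] = 1.90×10⁻⁸ V = 19.0 nV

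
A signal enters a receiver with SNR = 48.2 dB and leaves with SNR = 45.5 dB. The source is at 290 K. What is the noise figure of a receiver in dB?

2.7 dB

NF (dB) = SNR_in(dB) − SNR_out(dB) when the source is at T₀
NF = 48.2 − 45.5 = 2.7 dB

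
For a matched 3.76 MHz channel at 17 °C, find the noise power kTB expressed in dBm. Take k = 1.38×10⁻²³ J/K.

−108.2 dBm

T = 17 °C + 273.15 = 290.15 K
P_n = kTB = 1.38×10⁻²³ × 290.15 × 3.76×10⁶ = 1.51×10⁻¹⁴ W
In dBm: 10 log₁₀(1.51×10⁻¹⁴ / 10⁻³) = −108.2 dBm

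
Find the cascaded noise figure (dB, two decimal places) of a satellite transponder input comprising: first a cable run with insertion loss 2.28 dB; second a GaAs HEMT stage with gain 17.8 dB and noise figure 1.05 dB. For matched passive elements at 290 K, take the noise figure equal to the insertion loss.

Convert to linear (a loss of L dB is a gain of −L dB): F_i = 10^(NF_i/10), G_i = 10^(G_i,dB/10)
  Stage 1: F_1 = 10^(2.28/10) = 1.690, G_1 = 10^(−2.28/10) = 0.5916
  Stage 2: F_2 = 10^(1.05/10) = 1.274, G_2 = 10^(17.8/10) = 60.26
Friis cascade:
  F = 1.690 + (1.274 − 1)/0.5916 = 2.153
NF = 10 log₁₀(2.153) = 3.33 dB

3.33 dB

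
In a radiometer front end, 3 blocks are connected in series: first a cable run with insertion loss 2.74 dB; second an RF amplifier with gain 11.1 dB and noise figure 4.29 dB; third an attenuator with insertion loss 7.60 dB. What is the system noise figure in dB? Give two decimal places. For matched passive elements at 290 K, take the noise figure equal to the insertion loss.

Convert to linear (a loss of L dB is a gain of −L dB): F_i = 10^(NF_i/10), G_i = 10^(G_i,dB/10)
  Stage 1: F_1 = 10^(2.74/10) = 1.879, G_1 = 10^(−2.74/10) = 0.5321
  Stage 2: F_2 = 10^(4.29/10) = 2.685, G_2 = 10^(11.1/10) = 12.88
  Stage 3: F_3 = 10^(7.60/10) = 5.754, G_3 = 10^(−7.60/10) = 0.1738
Friis cascade:
  F = 1.879 + (2.685 − 1)/0.5321 + (5.754 − 1)/6.855 = 5.740
NF = 10 log₁₀(5.740) = 7.59 dB

7.59 dB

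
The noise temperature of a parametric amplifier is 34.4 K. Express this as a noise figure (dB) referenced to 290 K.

F = 1 + T_e/T₀ = 1 + 34.4/290 = 1.11862
NF = 10 log₁₀(1.11862) = 0.487 dB

0.487 dB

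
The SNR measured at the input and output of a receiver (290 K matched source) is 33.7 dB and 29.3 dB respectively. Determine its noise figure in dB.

4.4 dB

NF (dB) = SNR_in(dB) − SNR_out(dB) when the source is at T₀
NF = 33.7 − 29.3 = 4.4 dB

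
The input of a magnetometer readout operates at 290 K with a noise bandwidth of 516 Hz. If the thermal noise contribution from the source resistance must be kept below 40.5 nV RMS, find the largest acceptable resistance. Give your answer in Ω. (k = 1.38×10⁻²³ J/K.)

199 Ω

Johnson–Nyquist: V_n = √(4kTRB) ⇒ R = V_n² / (4kTB)
4kTB = 4 × 1.38×10⁻²³ × 290 × 5.16×10² = 8.26×10⁻¹⁸
R = (4.05×10⁻⁸)² / 8.26×10⁻¹⁸ = 1.99×10² Ω = 199 Ω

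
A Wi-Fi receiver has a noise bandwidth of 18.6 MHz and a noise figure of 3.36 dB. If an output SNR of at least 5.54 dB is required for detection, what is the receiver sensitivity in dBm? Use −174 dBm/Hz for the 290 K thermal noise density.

−92.4 dBm

Sensitivity = −174 + 10 log₁₀(B) + NF + SNR_min
= −174 + 72.7 + 3.36 + 5.54
= −92.40 dBm → −92.4 dBm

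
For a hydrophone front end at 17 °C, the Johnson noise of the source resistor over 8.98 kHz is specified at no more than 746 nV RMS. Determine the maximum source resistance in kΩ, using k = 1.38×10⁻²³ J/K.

T = 17 °C + 273.15 = 290.15 K
Johnson–Nyquist: V_n = √(4kTRB) ⇒ R = V_n² / (4kTB)
4kTB = 4 × 1.38×10⁻²³ × 290.15 × 8.98×10³ = 1.44×10⁻¹⁶
R = (7.46×10⁻⁷)² / 1.44×10⁻¹⁶ = 3.87×10³ Ω = 3.87 kΩ

3.87 kΩ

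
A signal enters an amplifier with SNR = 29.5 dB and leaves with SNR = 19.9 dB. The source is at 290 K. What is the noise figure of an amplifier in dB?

NF (dB) = SNR_in(dB) − SNR_out(dB) when the source is at T₀
NF = 29.5 − 19.9 = 9.6 dB

9.6 dB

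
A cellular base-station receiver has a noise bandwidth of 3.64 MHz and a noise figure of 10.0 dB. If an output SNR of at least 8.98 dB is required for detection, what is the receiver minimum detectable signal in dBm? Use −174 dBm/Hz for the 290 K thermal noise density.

Sensitivity = −174 + 10 log₁₀(B) + NF + SNR_min
= −174 + 65.61 + 10.0 + 8.98
= −89.41 dBm → −89.4 dBm

−89.4 dBm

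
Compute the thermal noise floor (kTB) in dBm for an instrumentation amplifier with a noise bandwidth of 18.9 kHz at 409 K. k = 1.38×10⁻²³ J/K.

−129.7 dBm

P_n = kTB = 1.38×10⁻²³ × 409 × 1.89×10⁴ = 1.07×10⁻¹⁶ W
In dBm: 10 log₁₀(1.07×10⁻¹⁶ / 10⁻³) = −129.7 dBm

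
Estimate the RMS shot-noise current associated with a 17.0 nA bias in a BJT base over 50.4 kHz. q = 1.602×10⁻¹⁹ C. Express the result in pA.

I_n = √(2qI·B)
2qI·B = 2 × 1.602×10⁻¹⁹ × 1.70×10⁻⁸ × 5.04×10⁴ = 2.75×10⁻²² A²
I_n = √(2.75×10⁻²²) = 1.66×10⁻¹¹ A = 16.6 pA

16.6 pA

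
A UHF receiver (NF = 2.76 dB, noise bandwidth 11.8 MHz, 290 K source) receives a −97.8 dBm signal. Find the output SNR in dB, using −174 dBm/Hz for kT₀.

Noise floor: N = −174 + 10 log₁₀(B) + NF
10 log₁₀(1.18×10⁷) = 70.72 dB
N = −174 + 70.72 + 2.76 = −100.52 dBm
SNR = P_sig − N = −97.8 − (−100.52) = 2.72 dB → 2.7 dB

2.7 dB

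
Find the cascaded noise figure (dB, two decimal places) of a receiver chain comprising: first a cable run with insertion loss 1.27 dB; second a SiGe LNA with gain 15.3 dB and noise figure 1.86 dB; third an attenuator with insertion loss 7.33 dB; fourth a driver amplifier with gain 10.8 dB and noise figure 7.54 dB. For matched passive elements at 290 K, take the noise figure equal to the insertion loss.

Convert to linear (a loss of L dB is a gain of −L dB): F_i = 10^(NF_i/10), G_i = 10^(G_i,dB/10)
  Stage 1: F_1 = 10^(1.27/10) = 1.340, G_1 = 10^(−1.27/10) = 0.7464
  Stage 2: F_2 = 10^(1.86/10) = 1.535, G_2 = 10^(15.3/10) = 33.88
  Stage 3: F_3 = 10^(7.33/10) = 5.408, G_3 = 10^(−7.33/10) = 0.1849
  Stage 4: F_4 = 10^(7.54/10) = 5.675, G_4 = 10^(10.8/10) = 12.02
Friis cascade:
  F = 1.340 + (1.535 − 1)/0.7464 + (5.408 − 1)/25.29 + (5.675 − 1)/4.677 = 3.230
NF = 10 log₁₀(3.230) = 5.09 dB

5.09 dB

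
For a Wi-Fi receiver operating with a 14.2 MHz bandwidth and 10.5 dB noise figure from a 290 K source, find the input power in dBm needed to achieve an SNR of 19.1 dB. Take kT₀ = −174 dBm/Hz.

−72.9 dBm

Sensitivity = −174 + 10 log₁₀(B) + NF + SNR_min
= −174 + 71.52 + 10.5 + 19.1
= −72.88 dBm → −72.9 dBm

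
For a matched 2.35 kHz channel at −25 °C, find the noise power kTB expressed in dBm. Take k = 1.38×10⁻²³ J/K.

T = −25 °C + 273.15 = 248.15 K
P_n = kTB = 1.38×10⁻²³ × 248.15 × 2.35×10³ = 8.05×10⁻¹⁸ W
In dBm: 10 log₁₀(8.05×10⁻¹⁸ / 10⁻³) = −140.9 dBm

−140.9 dBm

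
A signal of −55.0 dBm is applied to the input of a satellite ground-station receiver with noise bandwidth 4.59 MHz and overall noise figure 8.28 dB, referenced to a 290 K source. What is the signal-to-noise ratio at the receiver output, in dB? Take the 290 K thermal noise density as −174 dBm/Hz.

Noise floor: N = −174 + 10 log₁₀(B) + NF
10 log₁₀(4.59×10⁶) = 66.62 dB
N = −174 + 66.62 + 8.28 = −99.10 dBm
SNR = P_sig − N = −55.0 − (−99.10) = 44.10 dB → 44.1 dB

44.1 dB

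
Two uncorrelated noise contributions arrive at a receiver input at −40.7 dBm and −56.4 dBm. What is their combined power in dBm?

−40.6 dBm

Convert to linear, add, convert back:
P₁ = 8.51×10⁻⁸ W, P₂ = 2.29×10⁻⁹ W
P_tot = 8.74×10⁻⁸ W → 10 log₁₀(P_tot / 10⁻³) = −40.6 dBm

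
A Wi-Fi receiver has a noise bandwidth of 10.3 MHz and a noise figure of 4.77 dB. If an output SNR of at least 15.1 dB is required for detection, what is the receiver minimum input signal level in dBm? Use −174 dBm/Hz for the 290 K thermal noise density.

Sensitivity = −174 + 10 log₁₀(B) + NF + SNR_min
= −174 + 70.13 + 4.77 + 15.1
= −84.00 dBm → −84.0 dBm

−84.0 dBm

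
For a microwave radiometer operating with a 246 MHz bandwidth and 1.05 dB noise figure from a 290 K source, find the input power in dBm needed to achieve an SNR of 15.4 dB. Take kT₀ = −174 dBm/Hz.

−73.6 dBm

Sensitivity = −174 + 10 log₁₀(B) + NF + SNR_min
= −174 + 83.91 + 1.05 + 15.4
= −73.64 dBm → −73.6 dBm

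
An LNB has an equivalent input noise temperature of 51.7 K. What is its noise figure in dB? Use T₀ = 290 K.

0.712 dB

F = 1 + T_e/T₀ = 1 + 51.7/290 = 1.17828
NF = 10 log₁₀(1.17828) = 0.712 dB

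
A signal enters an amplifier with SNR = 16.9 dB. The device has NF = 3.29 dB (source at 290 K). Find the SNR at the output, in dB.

13.61 dB

By definition F = SNR_in/SNR_out, so in dB: SNR_out = SNR_in − NF
SNR_out = 16.9 − 3.29 = 13.61 dB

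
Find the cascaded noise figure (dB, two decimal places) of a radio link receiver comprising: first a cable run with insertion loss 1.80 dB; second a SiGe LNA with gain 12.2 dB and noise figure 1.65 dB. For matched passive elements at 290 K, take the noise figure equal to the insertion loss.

3.45 dB

Convert to linear (a loss of L dB is a gain of −L dB): F_i = 10^(NF_i/10), G_i = 10^(G_i,dB/10)
  Stage 1: F_1 = 10^(1.80/10) = 1.514, G_1 = 10^(−1.80/10) = 0.6607
  Stage 2: F_2 = 10^(1.65/10) = 1.462, G_2 = 10^(12.2/10) = 16.60
Friis cascade:
  F = 1.514 + (1.462 − 1)/0.6607 = 2.213
NF = 10 log₁₀(2.213) = 3.45 dB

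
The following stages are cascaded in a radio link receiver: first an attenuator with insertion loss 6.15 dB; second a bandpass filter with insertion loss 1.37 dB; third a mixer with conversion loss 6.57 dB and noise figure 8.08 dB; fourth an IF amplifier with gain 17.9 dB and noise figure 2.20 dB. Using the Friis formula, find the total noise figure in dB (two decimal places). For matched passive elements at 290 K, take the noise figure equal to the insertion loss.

17.26 dB

Convert to linear (a loss of L dB is a gain of −L dB): F_i = 10^(NF_i/10), G_i = 10^(G_i,dB/10)
  Stage 1: F_1 = 10^(6.15/10) = 4.121, G_1 = 10^(−6.15/10) = 0.2427
  Stage 2: F_2 = 10^(1.37/10) = 1.371, G_2 = 10^(−1.37/10) = 0.7295
  Stage 3: F_3 = 10^(8.08/10) = 6.427, G_3 = 10^(−6.57/10) = 0.2203
  Stage 4: F_4 = 10^(2.20/10) = 1.660, G_4 = 10^(17.9/10) = 61.66
Friis cascade:
  F = 4.121 + (1.371 − 1)/0.2427 + (6.427 − 1)/0.1770 + (1.660 − 1)/0.03899 = 53.22
NF = 10 log₁₀(53.22) = 17.26 dB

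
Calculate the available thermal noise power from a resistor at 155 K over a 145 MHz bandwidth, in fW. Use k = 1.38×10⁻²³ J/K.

310 fW

P_n = kTB = 1.38×10⁻²³ × 155 × 1.45×10⁸ = 3.10×10⁻¹³ W = 310 fW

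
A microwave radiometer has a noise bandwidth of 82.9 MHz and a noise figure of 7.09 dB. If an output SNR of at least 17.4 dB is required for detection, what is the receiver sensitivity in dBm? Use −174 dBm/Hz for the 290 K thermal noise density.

Sensitivity = −174 + 10 log₁₀(B) + NF + SNR_min
= −174 + 79.19 + 7.09 + 17.4
= −70.32 dBm → −70.3 dBm

−70.3 dBm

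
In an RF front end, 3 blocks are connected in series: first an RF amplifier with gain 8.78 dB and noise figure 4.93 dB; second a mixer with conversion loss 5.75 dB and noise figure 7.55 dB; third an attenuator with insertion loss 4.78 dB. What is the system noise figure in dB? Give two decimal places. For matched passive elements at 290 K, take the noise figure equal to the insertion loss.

6.75 dB

Convert to linear (a loss of L dB is a gain of −L dB): F_i = 10^(NF_i/10), G_i = 10^(G_i,dB/10)
  Stage 1: F_1 = 10^(4.93/10) = 3.112, G_1 = 10^(8.78/10) = 7.551
  Stage 2: F_2 = 10^(7.55/10) = 5.689, G_2 = 10^(−5.75/10) = 0.2661
  Stage 3: F_3 = 10^(4.78/10) = 3.006, G_3 = 10^(−4.78/10) = 0.3327
Friis cascade:
  F = 3.112 + (5.689 − 1)/7.551 + (3.006 − 1)/2.009 = 4.731
NF = 10 log₁₀(4.731) = 6.75 dB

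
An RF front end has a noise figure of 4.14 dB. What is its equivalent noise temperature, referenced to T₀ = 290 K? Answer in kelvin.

F = 10^(4.14/10) = 2.59418
T_e = (F − 1)·T₀ = (2.59418 − 1) × 290 = 462 K

462 K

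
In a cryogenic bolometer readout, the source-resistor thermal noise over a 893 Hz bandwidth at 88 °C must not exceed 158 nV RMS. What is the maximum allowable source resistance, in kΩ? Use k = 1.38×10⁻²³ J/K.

1.40 kΩ

T = 88 °C + 273.15 = 361.15 K
Johnson–Nyquist: V_n = √(4kTRB) ⇒ R = V_n² / (4kTB)
4kTB = 4 × 1.38×10⁻²³ × 361.15 × 8.93×10² = 1.78×10⁻¹⁷
R = (1.58×10⁻⁷)² / 1.78×10⁻¹⁷ = 1.40×10³ Ω = 1.40 kΩ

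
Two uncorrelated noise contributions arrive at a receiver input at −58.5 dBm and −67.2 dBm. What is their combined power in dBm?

−58.0 dBm

Convert to linear, add, convert back:
P₁ = 1.41×10⁻⁹ W, P₂ = 1.91×10⁻¹⁰ W
P_tot = 1.60×10⁻⁹ W → 10 log₁₀(P_tot / 10⁻³) = −58.0 dBm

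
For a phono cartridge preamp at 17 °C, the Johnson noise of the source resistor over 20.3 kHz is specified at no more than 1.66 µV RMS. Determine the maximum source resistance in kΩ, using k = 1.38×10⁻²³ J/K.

T = 17 °C + 273.15 = 290.15 K
Johnson–Nyquist: V_n = √(4kTRB) ⇒ R = V_n² / (4kTB)
4kTB = 4 × 1.38×10⁻²³ × 290.15 × 2.03×10⁴ = 3.25×10⁻¹⁶
R = (1.66×10⁻⁶)² / 3.25×10⁻¹⁶ = 8.48×10³ Ω = 8.48 kΩ

8.48 kΩ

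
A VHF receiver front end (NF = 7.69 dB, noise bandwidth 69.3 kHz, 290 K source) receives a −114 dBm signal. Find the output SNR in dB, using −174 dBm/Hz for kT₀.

3.9 dB

Noise floor: N = −174 + 10 log₁₀(B) + NF
10 log₁₀(6.93×10⁴) = 48.41 dB
N = −174 + 48.41 + 7.69 = −117.90 dBm
SNR = P_sig − N = −114 − (−117.90) = 3.90 dB → 3.9 dB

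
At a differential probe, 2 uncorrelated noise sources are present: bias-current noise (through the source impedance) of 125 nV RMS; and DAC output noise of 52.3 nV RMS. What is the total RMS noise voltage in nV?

Uncorrelated sources add in power (mean-square): V_tot = √(ΣV_i²)
V_tot = √[(1.25×10⁻⁷)² + (5.23×10⁻⁸)²] = 1.36×10⁻⁷ V = 136 nV

136 nV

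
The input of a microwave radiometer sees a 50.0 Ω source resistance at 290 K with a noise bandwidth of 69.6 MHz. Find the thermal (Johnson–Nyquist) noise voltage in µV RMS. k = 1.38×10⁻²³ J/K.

7.46 µV

V_n = √(4kTRB)
4kTRB = 4 × 1.38×10⁻²³ × 290 × 5.00×10¹ × 6.96×10⁷ = 5.57×10⁻¹¹ V²
V_n = √(5.57×10⁻¹¹) = 7.46×10⁻⁶ V = 7.46 µV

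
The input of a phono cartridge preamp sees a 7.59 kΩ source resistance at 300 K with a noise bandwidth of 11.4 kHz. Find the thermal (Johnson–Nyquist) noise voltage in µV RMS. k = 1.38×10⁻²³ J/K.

V_n = √(4kTRB)
4kTRB = 4 × 1.38×10⁻²³ × 300 × 7.59×10³ × 1.14×10⁴ = 1.43×10⁻¹² V²
V_n = √(1.43×10⁻¹²) = 1.20×10⁻⁶ V = 1.20 µV

1.20 µV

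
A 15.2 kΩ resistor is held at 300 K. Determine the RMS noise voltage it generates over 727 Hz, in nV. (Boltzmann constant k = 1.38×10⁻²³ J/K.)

428 nV

V_n = √(4kTRB)
4kTRB = 4 × 1.38×10⁻²³ × 300 × 1.52×10⁴ × 7.27×10² = 1.83×10⁻¹³ V²
V_n = √(1.83×10⁻¹³) = 4.28×10⁻⁷ V = 428 nV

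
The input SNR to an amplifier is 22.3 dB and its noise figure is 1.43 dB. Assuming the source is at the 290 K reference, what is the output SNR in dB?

20.87 dB

By definition F = SNR_in/SNR_out, so in dB: SNR_out = SNR_in − NF
SNR_out = 22.3 − 1.43 = 20.87 dB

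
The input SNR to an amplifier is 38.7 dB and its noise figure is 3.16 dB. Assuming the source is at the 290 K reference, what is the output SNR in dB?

By definition F = SNR_in/SNR_out, so in dB: SNR_out = SNR_in − NF
SNR_out = 38.7 − 3.16 = 35.54 dB

35.54 dB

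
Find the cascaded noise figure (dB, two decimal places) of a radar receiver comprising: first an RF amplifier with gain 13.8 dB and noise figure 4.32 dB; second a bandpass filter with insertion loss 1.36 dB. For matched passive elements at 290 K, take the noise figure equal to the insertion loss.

4.34 dB

Convert to linear (a loss of L dB is a gain of −L dB): F_i = 10^(NF_i/10), G_i = 10^(G_i,dB/10)
  Stage 1: F_1 = 10^(4.32/10) = 2.704, G_1 = 10^(13.8/10) = 23.99
  Stage 2: F_2 = 10^(1.36/10) = 1.368, G_2 = 10^(−1.36/10) = 0.7311
Friis cascade:
  F = 2.704 + (1.368 − 1)/23.99 = 2.719
NF = 10 log₁₀(2.719) = 4.34 dB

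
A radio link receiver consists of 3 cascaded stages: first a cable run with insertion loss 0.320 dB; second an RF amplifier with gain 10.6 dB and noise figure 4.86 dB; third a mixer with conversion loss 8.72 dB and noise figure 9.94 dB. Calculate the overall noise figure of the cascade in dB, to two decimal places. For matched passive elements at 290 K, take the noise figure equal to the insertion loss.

Convert to linear (a loss of L dB is a gain of −L dB): F_i = 10^(NF_i/10), G_i = 10^(G_i,dB/10)
  Stage 1: F_1 = 10^(0.320/10) = 1.076, G_1 = 10^(−0.320/10) = 0.9290
  Stage 2: F_2 = 10^(4.86/10) = 3.062, G_2 = 10^(10.6/10) = 11.48
  Stage 3: F_3 = 10^(9.94/10) = 9.863, G_3 = 10^(−8.72/10) = 0.1343
Friis cascade:
  F = 1.076 + (3.062 − 1)/0.9290 + (9.863 − 1)/10.67 = 4.127
NF = 10 log₁₀(4.127) = 6.16 dB

6.16 dB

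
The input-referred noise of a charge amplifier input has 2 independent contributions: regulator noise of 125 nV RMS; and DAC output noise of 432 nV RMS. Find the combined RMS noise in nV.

450 nV

Uncorrelated sources add in power (mean-square): V_tot = √(ΣV_i²)
V_tot = √[(1.25×10⁻⁷)² + (4.32×10⁻⁷)²] = 4.50×10⁻⁷ V = 450 nV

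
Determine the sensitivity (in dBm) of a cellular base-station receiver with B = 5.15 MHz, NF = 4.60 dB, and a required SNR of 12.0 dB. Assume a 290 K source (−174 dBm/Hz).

−90.3 dBm

Sensitivity = −174 + 10 log₁₀(B) + NF + SNR_min
= −174 + 67.12 + 4.60 + 12.0
= −90.28 dBm → −90.3 dBm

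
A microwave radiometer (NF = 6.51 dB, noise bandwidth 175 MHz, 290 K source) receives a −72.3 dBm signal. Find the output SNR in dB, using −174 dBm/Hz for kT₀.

12.8 dB

Noise floor: N = −174 + 10 log₁₀(B) + NF
10 log₁₀(1.75×10⁸) = 82.43 dB
N = −174 + 82.43 + 6.51 = −85.06 dBm
SNR = P_sig − N = −72.3 − (−85.06) = 12.76 dB → 12.8 dB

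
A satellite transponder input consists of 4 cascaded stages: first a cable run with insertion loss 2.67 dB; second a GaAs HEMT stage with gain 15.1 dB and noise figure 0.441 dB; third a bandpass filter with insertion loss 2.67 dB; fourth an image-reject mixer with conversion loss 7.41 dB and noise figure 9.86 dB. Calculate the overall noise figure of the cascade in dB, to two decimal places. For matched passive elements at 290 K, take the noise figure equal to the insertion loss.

4.79 dB

Convert to linear (a loss of L dB is a gain of −L dB): F_i = 10^(NF_i/10), G_i = 10^(G_i,dB/10)
  Stage 1: F_1 = 10^(2.67/10) = 1.849, G_1 = 10^(−2.67/10) = 0.5408
  Stage 2: F_2 = 10^(0.441/10) = 1.107, G_2 = 10^(15.1/10) = 32.36
  Stage 3: F_3 = 10^(2.67/10) = 1.849, G_3 = 10^(−2.67/10) = 0.5408
  Stage 4: F_4 = 10^(9.86/10) = 9.683, G_4 = 10^(−7.41/10) = 0.1816
Friis cascade:
  F = 1.849 + (1.107 − 1)/0.5408 + (1.849 − 1)/17.50 + (9.683 − 1)/9.462 = 3.013
NF = 10 log₁₀(3.013) = 4.79 dB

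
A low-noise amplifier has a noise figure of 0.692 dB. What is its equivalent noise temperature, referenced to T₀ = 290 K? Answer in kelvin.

50.1 K

F = 10^(0.692/10) = 1.17274
T_e = (F − 1)·T₀ = (1.17274 − 1) × 290 = 50.1 K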